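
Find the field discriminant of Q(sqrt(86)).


For K = Q(sqrt(d)) with d squarefree: disc(K) = d if d = 1 mod 4, and disc(K) = 4d if d = 2 or 3 mod 4.
Here d = 86, and d mod 4 = 2.
d = 2 mod 4, not 1 (O_K = Z[sqrt(d)]), so disc(K) = 4d = 4 * (86) = 344

344


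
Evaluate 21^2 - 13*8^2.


x^2 - d*y^2
= 21^2 - 13*8^2
= 441 - 832
= -391

-391


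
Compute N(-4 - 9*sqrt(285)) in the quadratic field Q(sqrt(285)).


N(a + b*sqrt(d)) = a^2 - d*b^2
= (-4)^2 - (285)*(-9)^2
= 16 - 23085
= -23069

-23069


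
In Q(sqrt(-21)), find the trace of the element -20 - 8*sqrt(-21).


Tr(a + b*sqrt(d)) = (a + b*sqrt(d)) + (a - b*sqrt(d)) = 2a
= 2 * (-20)
= -40

-40


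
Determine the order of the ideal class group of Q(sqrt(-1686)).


K = Q(sqrt(-1686)). d mod 4 = 2, so D = disc(K) = 4d = -6744
h(K) equals the number of primitive reduced positive-definite forms (a, b, c) = a*x^2 + b*x*y + c*y^2 with b^2 - 4ac = D,
where reduced means |b| <= a <= c, with b >= 0 whenever |b| = a or a = c, and primitive means gcd(a, b, c) = 1.
Reduced forces 3a^2 <= |D| = 6744, so 1 <= a <= 47; b must have the parity of D, and c = (b^2 - D)/(4a) must be an integer >= a.
Enumerate a = 1..47, b in [-a, a]:
  a=1: (1, 0, 1686)  [1]
  a=2: (2, 0, 843)  [1]
  a=3: (3, 0, 562)  [1]
  a=4: none
  a=5: (5, -4, 338), (5, 4, 338)  [2]
  a=6: (6, 0, 281)  [1]
  a=7: (7, -2, 241), (7, 2, 241)  [2]
  a=8..9: none
  a=10: (10, -4, 169), (10, 4, 169)  [2]
  a=11..12: none
  a=13: (13, -4, 130), (13, 4, 130)  [2]
  a=14: (14, -12, 123), (14, 12, 123)  [2]
  a=15: (15, -6, 113), (15, 6, 113)  [2]
  a=16..18: none
  a=19: (19, -18, 93), (19, 18, 93)  [2]
  a=20: none
  a=21: (21, -12, 82), (21, 12, 82)  [2]
  a=22: none
  a=23: (23, -8, 74), (23, 8, 74)  [2]
  a=24: none
  a=25: (25, -16, 70), (25, 16, 70)  [2]
  a=26: (26, -4, 65), (26, 4, 65)  [2]
  a=27..28: none
  a=29: (29, -10, 59), (29, 10, 59)  [2]
  a=30: (30, -24, 61), (30, 24, 61)  [2]
  a=31: (31, -18, 57), (31, 18, 57)  [2]
  a=32..34: none
  a=35: (35, -26, 53), (35, -16, 50), (35, 16, 50), (35, 26, 53)  [4]
  a=36: none
  a=37: (37, -8, 46), (37, 8, 46)  [2]
  a=38: (38, -20, 47), (38, 20, 47)  [2]
  a=39: (39, -30, 49), (39, 30, 49)  [2]
  a=40: none
  a=41: (41, -12, 42), (41, 12, 42)  [2]
  a=42..47: none
Total reduced forms: 1 + 1 + 1 + 2 + 1 + 2 + 2 + 2 + 2 + 2 + 2 + 2 + 2 + 2 + 2 + 2 + 2 + 2 + 4 + 2 + 2 + 2 + 2 = 44
h = 44

44


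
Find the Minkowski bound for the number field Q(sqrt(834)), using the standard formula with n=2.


d = 834, d mod 4 = 2, so disc(K) = 4d = 3336; |disc(K)| = 3336
Real quadratic field, so n = 2, s = r2 = 0, r1 = 2
M = (n!/n^n) * (4/pi)^s * sqrt(|disc(K)|) = (2!/2^2) * (4/pi)^0 * sqrt(3336)
= 0.5 * 1.000000 * 57.758116
= 28.8791

28.8791


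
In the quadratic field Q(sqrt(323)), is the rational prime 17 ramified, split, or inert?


K = Q(sqrt(323)). Since d mod 4 = 3, disc(K) = 1292.
Check p | disc: 1292 mod 17 = 0.
p divides disc, so p ramifies: (p) = P^2 with e=2, f=1, g=1.
Therefore p is ramified.

ramified


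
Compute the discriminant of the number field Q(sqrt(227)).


For K = Q(sqrt(d)) with d squarefree: disc(K) = d if d = 1 mod 4, and disc(K) = 4d if d = 2 or 3 mod 4.
Here d = 227, and d mod 4 = 3.
d = 3 mod 4, not 1 (O_K = Z[sqrt(d)]), so disc(K) = 4d = 4 * (227) = 908

908


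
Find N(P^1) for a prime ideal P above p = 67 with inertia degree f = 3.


N(P^a) = p^(a*f)
= 67^(1*3)
= 67^3
= 300763

300763


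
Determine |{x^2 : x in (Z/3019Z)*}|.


For prime p, the number of non-zero quadratic residues is (p-1)/2.
= (3019-1)/2
= 1509

1509


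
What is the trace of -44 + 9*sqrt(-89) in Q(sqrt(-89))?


Tr(a + b*sqrt(d)) = (a + b*sqrt(d)) + (a - b*sqrt(d)) = 2a
= 2 * (-44)
= -88

-88


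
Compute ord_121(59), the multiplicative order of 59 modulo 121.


We want ord_121(59), the smallest k >= 1 with 59^k = 1 mod 121.
n = 121 = 11^2, phi(121) = 110; the order divides phi(n).
Divisors of 110: 1, 2, 5, 10, 11, 22, 55, 110
Repeated squaring mod 121: 59^1 = 59, 59^2 = 93, 59^4 = 58, 59^8 = 97, 59^16 = 92, 59^32 = 115, 59^64 = 36
Test divisors in increasing order:
  k=1: 59^1 = 59 mod 121
  k=2: 59^2 = 93 mod 121
  k=5: 59^5 = 58 * 59 = 34 mod 121
  k=10: 59^10 = 97 * 93 = 67 mod 121
  k=11: 59^11 = 97 * 93 * 59 = 81 mod 121
  k=22: 59^22 = 92 * 58 * 93 = 27 mod 121
  k=55: 59^55 = 115 * 92 * 58 * 93 * 59 = 1 mod 121  <- first divisor giving 1
Order = 55

55


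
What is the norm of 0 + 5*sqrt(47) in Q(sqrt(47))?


N(a + b*sqrt(d)) = a^2 - d*b^2
= (0)^2 - (47)*(5)^2
= 0 - 1175
= -1175

-1175


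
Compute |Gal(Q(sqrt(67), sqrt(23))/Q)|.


The 2 square roots of distinct primes are multiplicatively independent over Q,
so [K:Q] = 2^2 and Gal(K/Q) is isomorphic to (Z/2Z)^2.
|Gal| = 2^2 = 4

4


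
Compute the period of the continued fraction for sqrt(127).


Run the CF algorithm for sqrt(127).
a_0 = floor(sqrt(127)) = 11; set m_0=0, q_0=1.
Recurrence: m' = q*a - m,  q' = (d - m'^2)/q,  a' = floor((a_0 + m')/q').
  step 1: m=11, q=6, a=3
  step 2: m=7, q=13, a=1
  step 3: m=6, q=7, a=2
  step 4: m=8, q=9, a=2
  step 5: m=10, q=3, a=7
  step 6: m=11, q=2, a=11
  step 7: m=11, q=3, a=7
  step 8: m=10, q=9, a=2
  step 9: m=8, q=7, a=2
  step 10: m=6, q=13, a=1
  step 11: m=7, q=6, a=3
  step 12: m=11, q=1, a=22
a_12 = 2*a_0 = 22, so the period closes here.
sqrt(127) = [11; 3, 1, 2, 2, 7, 11, 7, 2, 2, 1, 3, 22]
Period length = 12

12


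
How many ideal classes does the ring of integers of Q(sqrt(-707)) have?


K = Q(sqrt(-707)). d mod 4 = 1, so D = disc(K) = d = -707
h(K) equals the number of primitive reduced positive-definite forms (a, b, c) = a*x^2 + b*x*y + c*y^2 with b^2 - 4ac = D,
where reduced means |b| <= a <= c, with b >= 0 whenever |b| = a or a = c, and primitive means gcd(a, b, c) = 1.
Reduced forces 3a^2 <= |D| = 707, so 1 <= a <= 15; b must have the parity of D, and c = (b^2 - D)/(4a) must be an integer >= a.
Enumerate a = 1..15, b in [-a, a]:
  a=1: (1, 1, 177)  [1]
  a=2: none
  a=3: (3, -1, 59), (3, 1, 59)  [2]
  a=4..6: none
  a=7: (7, 7, 27)  [1]
  a=8: none
  a=9: (9, -7, 21), (9, 7, 21)  [2]
  a=10..15: none
Total reduced forms: 1 + 2 + 1 + 2 = 6
h = 6

6


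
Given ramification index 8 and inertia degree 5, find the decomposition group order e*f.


|D_P| = e * f
= 8 * 5
= 40

40


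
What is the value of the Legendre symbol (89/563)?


p = 563 is prime, so compute (89/563) with the reciprocity algorithm (Jacobi-symbol steps: pull out 2s via (2/n), flip via reciprocity, reduce):
  reciprocity: (89/563) -> +(563/89)
  reduce: (29/89)
  reciprocity: (29/89) -> +(89/29)
  reduce: (2/29)
  pull out 2: (2/29) = -1  (since 29 mod 8 = 5)
  (1/29) = 1
Product of signs = -1
(89/563) = -1

-1


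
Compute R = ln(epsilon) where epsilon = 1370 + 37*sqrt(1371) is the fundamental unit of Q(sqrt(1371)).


epsilon = 1370 + 37*sqrt(1371)
= 2739.9996
R = ln(2739.9996)
= 7.9157

7.9157


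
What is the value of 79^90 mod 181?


p = 181 is prime and the exponent is (p-1)/2 = 90, so by Euler's criterion 79^90 = (79/181) = +1 or -1 mod 181.
Compute by square-and-multiply:
  90 = 64 + 16 + 8 + 2 (binary 1011010)
  Repeated squaring mod 181: 79^1 = 79, 79^2 = 87, 79^4 = 148, 79^8 = 3, 79^16 = 9, 79^32 = 81, 79^64 = 45
  79^90 = 79^64 * 79^16 * 79^8 * 79^2 = 45 * 9 * 3 * 87 mod 181
    45 * 9 = 405 = 43 mod 181
    43 * 3 = 129 = 129 mod 181
    129 * 87 = 11223 = 1 mod 181
  79^90 = 1 mod 181
Result 1: 79 is a quadratic residue mod 181.
79^90 mod 181 = 1

1


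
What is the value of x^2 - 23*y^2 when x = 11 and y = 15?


x^2 - d*y^2
= 11^2 - 23*15^2
= 121 - 5175
= -5054

-5054


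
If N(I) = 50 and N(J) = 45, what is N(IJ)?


N(IJ) = N(I) * N(J)
= 50 * 45
= 2250

2250


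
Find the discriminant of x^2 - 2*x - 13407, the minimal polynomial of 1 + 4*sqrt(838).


The element 1 + 4*sqrt(838) has minimal polynomial:
x^2 - 2*x - 13407
Discriminant = (-2)^2 - 4*(-13407)
= 4 + 53628
= 53632

53632


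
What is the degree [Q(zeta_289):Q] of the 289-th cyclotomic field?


The degree equals Euler's totient phi(289).
289 = 17^2
phi(289) = 272

272


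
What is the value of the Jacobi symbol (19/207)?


Compute (19/207) via quadratic reciprocity:
  reciprocity: (19/207) -> -(207/19)
  reduce: (17/19)
  reciprocity: (17/19) -> +(19/17)
  reduce: (2/17)
  pull out 2: (2/17) = +1  (since 17 mod 8 = 1)
  (1/17) = 1
Product of signs = -1

-1


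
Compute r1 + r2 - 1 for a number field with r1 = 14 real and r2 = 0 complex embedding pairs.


By Dirichlet's unit theorem:
rank = r1 + r2 - 1
= 14 + 0 - 1
= 13

13


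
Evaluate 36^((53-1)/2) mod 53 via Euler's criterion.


p = 53 is prime and the exponent is (p-1)/2 = 26, so by Euler's criterion 36^26 = (36/53) = +1 or -1 mod 53.
Compute by square-and-multiply:
  26 = 16 + 8 + 2 (binary 11010)
  Repeated squaring mod 53: 36^1 = 36, 36^2 = 24, 36^4 = 46, 36^8 = 49, 36^16 = 16
  36^26 = 36^16 * 36^8 * 36^2 = 16 * 49 * 24 mod 53
    16 * 49 = 784 = 42 mod 53
    42 * 24 = 1008 = 1 mod 53
  36^26 = 1 mod 53
Result 1: 36 is a quadratic residue mod 53.
36^26 mod 53 = 1

1


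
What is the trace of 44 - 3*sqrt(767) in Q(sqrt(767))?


Tr(a + b*sqrt(d)) = (a + b*sqrt(d)) + (a - b*sqrt(d)) = 2a
= 2 * (44)
= 88

88


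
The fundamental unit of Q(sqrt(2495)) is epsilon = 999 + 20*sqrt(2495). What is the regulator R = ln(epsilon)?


epsilon = 999 + 20*sqrt(2495)
= 1997.9995
R = ln(1997.9995)
= 7.5999

7.5999


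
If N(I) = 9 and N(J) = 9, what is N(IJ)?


N(IJ) = N(I) * N(J)
= 9 * 9
= 81

81


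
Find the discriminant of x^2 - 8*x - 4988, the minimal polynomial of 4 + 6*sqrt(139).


The element 4 + 6*sqrt(139) has minimal polynomial:
x^2 - 8*x - 4988
Discriminant = (-8)^2 - 4*(-4988)
= 64 + 19952
= 20016

20016


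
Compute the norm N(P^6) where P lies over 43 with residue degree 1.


N(P^a) = p^(a*f)
= 43^(6*1)
= 43^6
= 6321363049

6321363049


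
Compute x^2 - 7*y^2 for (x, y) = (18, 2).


x^2 - d*y^2
= 18^2 - 7*2^2
= 324 - 28
= 296

296


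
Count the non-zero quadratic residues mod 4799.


For prime p, the number of non-zero quadratic residues is (p-1)/2.
= (4799-1)/2
= 2399

2399


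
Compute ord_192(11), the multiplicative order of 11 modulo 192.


We want ord_192(11), the smallest k >= 1 with 11^k = 1 mod 192.
n = 192 = 2^6 * 3, phi(192) = 64; the order divides phi(n).
Divisors of 64: 1, 2, 4, 8, 16, 32, 64
Repeated squaring mod 192: 11^1 = 11, 11^2 = 121, 11^4 = 49, 11^8 = 97, 11^16 = 1, 11^32 = 1, 11^64 = 1
Test divisors in increasing order:
  k=1: 11^1 = 11 mod 192
  k=2: 11^2 = 121 mod 192
  k=4: 11^4 = 49 mod 192
  k=8: 11^8 = 97 mod 192
  k=16: 11^16 = 1 mod 192  <- first divisor giving 1
Order = 16

16


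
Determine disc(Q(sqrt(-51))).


For K = Q(sqrt(d)) with d squarefree: disc(K) = d if d = 1 mod 4, and disc(K) = 4d if d = 2 or 3 mod 4.
Here d = -51, and d mod 4 = 1.
d = 1 mod 4 (O_K = Z[(1+sqrt(d))/2]), so disc(K) = d = -51

-51


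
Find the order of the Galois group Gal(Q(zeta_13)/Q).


|Gal(Q(zeta_13)/Q)| = phi(13)
= 12

12


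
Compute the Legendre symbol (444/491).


p = 491 is prime, so compute (444/491) with the reciprocity algorithm (Jacobi-symbol steps: pull out 2s via (2/n), flip via reciprocity, reduce):
  pull out 2: (2/491) = -1  (since 491 mod 8 = 3)
  pull out 2: (2/491) = -1  (since 491 mod 8 = 3)
  reciprocity: (111/491) -> -(491/111)
  reduce: (47/111)
  reciprocity: (47/111) -> -(111/47)
  reduce: (17/47)
  reciprocity: (17/47) -> +(47/17)
  reduce: (13/17)
  reciprocity: (13/17) -> +(17/13)
  reduce: (4/13)
  pull out 2: (2/13) = -1  (since 13 mod 8 = 5)
  pull out 2: (2/13) = -1  (since 13 mod 8 = 5)
  (1/13) = 1
Product of signs = 1
(444/491) = 1

1


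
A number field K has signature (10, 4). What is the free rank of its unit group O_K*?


By Dirichlet's unit theorem:
rank = r1 + r2 - 1
= 10 + 4 - 1
= 13

13


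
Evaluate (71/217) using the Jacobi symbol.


Compute (71/217) via quadratic reciprocity:
  reciprocity: (71/217) -> +(217/71)
  reduce: (4/71)
  pull out 2: (2/71) = +1  (since 71 mod 8 = 7)
  pull out 2: (2/71) = +1  (since 71 mod 8 = 7)
  (1/71) = 1
Product of signs = 1

1


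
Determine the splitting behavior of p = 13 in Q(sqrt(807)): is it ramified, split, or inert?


K = Q(sqrt(807)). Since d mod 4 = 3, disc(K) = 3228.
Check p | disc: 3228 mod 13 = 4.
p does not divide disc. Compute Legendre symbol (d/p):
1^((13-1)/2) mod 13 = 1
(d/p) = 1, so p splits: (p) = P*P' with e=1, f=1, g=2.
Therefore p is split.

split


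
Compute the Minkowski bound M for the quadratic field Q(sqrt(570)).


d = 570, d mod 4 = 2, so disc(K) = 4d = 2280; |disc(K)| = 2280
Real quadratic field, so n = 2, s = r2 = 0, r1 = 2
M = (n!/n^n) * (4/pi)^s * sqrt(|disc(K)|) = (2!/2^2) * (4/pi)^0 * sqrt(2280)
= 0.5 * 1.000000 * 47.749346
= 23.8747

23.8747


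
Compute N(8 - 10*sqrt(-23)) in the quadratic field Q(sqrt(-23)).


N(a + b*sqrt(d)) = a^2 - d*b^2
= (8)^2 - (-23)*(-10)^2
= 64 + 2300
= 2364

2364


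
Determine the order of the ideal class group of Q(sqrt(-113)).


K = Q(sqrt(-113)). d mod 4 = 3, so D = disc(K) = 4d = -452
h(K) equals the number of primitive reduced positive-definite forms (a, b, c) = a*x^2 + b*x*y + c*y^2 with b^2 - 4ac = D,
where reduced means |b| <= a <= c, with b >= 0 whenever |b| = a or a = c, and primitive means gcd(a, b, c) = 1.
Reduced forces 3a^2 <= |D| = 452, so 1 <= a <= 12; b must have the parity of D, and c = (b^2 - D)/(4a) must be an integer >= a.
Enumerate a = 1..12, b in [-a, a]:
  a=1: (1, 0, 113)  [1]
  a=2: (2, 2, 57)  [1]
  a=3: (3, -2, 38), (3, 2, 38)  [2]
  a=4..5: none
  a=6: (6, -2, 19), (6, 2, 19)  [2]
  a=7..8: none
  a=9: (9, -4, 13), (9, 4, 13)  [2]
  a=10..12: none
Total reduced forms: 1 + 1 + 2 + 2 + 2 = 8
h = 8

8


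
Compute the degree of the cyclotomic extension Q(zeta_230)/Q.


The degree equals Euler's totient phi(230).
230 = 2 * 5 * 23
phi(230) = 88

88


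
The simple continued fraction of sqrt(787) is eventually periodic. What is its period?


Run the CF algorithm for sqrt(787).
a_0 = floor(sqrt(787)) = 28; set m_0=0, q_0=1.
Recurrence: m' = q*a - m,  q' = (d - m'^2)/q,  a' = floor((a_0 + m')/q').
  step 1: m=28, q=3, a=18
  step 2: m=26, q=37, a=1
  step 3: m=11, q=18, a=2
  step 4: m=25, q=9, a=5
  step 5: m=20, q=43, a=1
  step 6: m=23, q=6, a=8
  step 7: m=25, q=27, a=1
  step 8: m=2, q=29, a=1
  step 9: m=27, q=2, a=27
  step 10: m=27, q=29, a=1
  step 11: m=2, q=27, a=1
  step 12: m=25, q=6, a=8
  step 13: m=23, q=43, a=1
  step 14: m=20, q=9, a=5
  step 15: m=25, q=18, a=2
  step 16: m=11, q=37, a=1
  step 17: m=26, q=3, a=18
  step 18: m=28, q=1, a=56
a_18 = 2*a_0 = 56, so the period closes here.
sqrt(787) = [28; 18, 1, 2, 5, 1, 8, 1, 1, 27, 1, 1, 8, 1, 5, 2, 1, 18, 56]
Period length = 18

18


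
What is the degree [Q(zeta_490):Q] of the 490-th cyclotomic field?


The degree equals Euler's totient phi(490).
490 = 2 * 5 * 7^2
phi(490) = 168

168


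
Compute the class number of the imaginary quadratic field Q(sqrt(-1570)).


K = Q(sqrt(-1570)). d mod 4 = 2, so D = disc(K) = 4d = -6280
h(K) equals the number of primitive reduced positive-definite forms (a, b, c) = a*x^2 + b*x*y + c*y^2 with b^2 - 4ac = D,
where reduced means |b| <= a <= c, with b >= 0 whenever |b| = a or a = c, and primitive means gcd(a, b, c) = 1.
Reduced forces 3a^2 <= |D| = 6280, so 1 <= a <= 45; b must have the parity of D, and c = (b^2 - D)/(4a) must be an integer >= a.
Enumerate a = 1..45, b in [-a, a]:
  a=1: (1, 0, 1570)  [1]
  a=2: (2, 0, 785)  [1]
  a=3..4: none
  a=5: (5, 0, 314)  [1]
  a=6..9: none
  a=10: (10, 0, 157)  [1]
  a=11: (11, -10, 145), (11, 10, 145)  [2]
  a=12: none
  a=13: (13, -8, 122), (13, 8, 122)  [2]
  a=14..18: none
  a=19: (19, -16, 86), (19, 16, 86)  [2]
  a=20..21: none
  a=22: (22, -12, 73), (22, 12, 73)  [2]
  a=23..25: none
  a=26: (26, -8, 61), (26, 8, 61)  [2]
  a=27..28: none
  a=29: (29, -10, 55), (29, 10, 55)  [2]
  a=30..36: none
  a=37: (37, -26, 47), (37, 26, 47)  [2]
  a=38: (38, -16, 43), (38, 16, 43)  [2]
  a=39..45: none
Total reduced forms: 1 + 1 + 1 + 1 + 2 + 2 + 2 + 2 + 2 + 2 + 2 + 2 = 20
h = 20

20


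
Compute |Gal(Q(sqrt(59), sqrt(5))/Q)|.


The 2 square roots of distinct primes are multiplicatively independent over Q,
so [K:Q] = 2^2 and Gal(K/Q) is isomorphic to (Z/2Z)^2.
|Gal| = 2^2 = 4

4


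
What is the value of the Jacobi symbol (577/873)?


Compute (577/873) via quadratic reciprocity:
  reciprocity: (577/873) -> +(873/577)
  reduce: (296/577)
  pull out 2: (2/577) = +1  (since 577 mod 8 = 1)
  pull out 2: (2/577) = +1  (since 577 mod 8 = 1)
  pull out 2: (2/577) = +1  (since 577 mod 8 = 1)
  reciprocity: (37/577) -> +(577/37)
  reduce: (22/37)
  pull out 2: (2/37) = -1  (since 37 mod 8 = 5)
  reciprocity: (11/37) -> +(37/11)
  reduce: (4/11)
  pull out 2: (2/11) = -1  (since 11 mod 8 = 3)
  pull out 2: (2/11) = -1  (since 11 mod 8 = 3)
  (1/11) = 1
Product of signs = -1

-1


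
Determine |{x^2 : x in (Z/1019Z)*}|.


For prime p, the number of non-zero quadratic residues is (p-1)/2.
= (1019-1)/2
= 509

509


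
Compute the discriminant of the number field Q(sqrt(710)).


For K = Q(sqrt(d)) with d squarefree: disc(K) = d if d = 1 mod 4, and disc(K) = 4d if d = 2 or 3 mod 4.
Here d = 710, and d mod 4 = 2.
d = 2 mod 4, not 1 (O_K = Z[sqrt(d)]), so disc(K) = 4d = 4 * (710) = 2840

2840


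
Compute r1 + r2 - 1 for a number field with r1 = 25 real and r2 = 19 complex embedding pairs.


By Dirichlet's unit theorem:
rank = r1 + r2 - 1
= 25 + 19 - 1
= 43

43


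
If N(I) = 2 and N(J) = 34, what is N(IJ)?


N(IJ) = N(I) * N(J)
= 2 * 34
= 68

68


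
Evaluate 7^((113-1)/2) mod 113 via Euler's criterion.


p = 113 is prime and the exponent is (p-1)/2 = 56, so by Euler's criterion 7^56 = (7/113) = +1 or -1 mod 113.
Compute by square-and-multiply:
  56 = 32 + 16 + 8 (binary 111000)
  Repeated squaring mod 113: 7^1 = 7, 7^2 = 49, 7^4 = 28, 7^8 = 106, 7^16 = 49, 7^32 = 28
  7^56 = 7^32 * 7^16 * 7^8 = 28 * 49 * 106 mod 113
    28 * 49 = 1372 = 16 mod 113
    16 * 106 = 1696 = 1 mod 113
  7^56 = 1 mod 113
Result 1: 7 is a quadratic residue mod 113.
7^56 mod 113 = 1

1


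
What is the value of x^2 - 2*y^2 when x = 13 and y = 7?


x^2 - d*y^2
= 13^2 - 2*7^2
= 169 - 98
= 71

71


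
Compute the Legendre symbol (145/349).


p = 349 is prime, so compute (145/349) with the reciprocity algorithm (Jacobi-symbol steps: pull out 2s via (2/n), flip via reciprocity, reduce):
  reciprocity: (145/349) -> +(349/145)
  reduce: (59/145)
  reciprocity: (59/145) -> +(145/59)
  reduce: (27/59)
  reciprocity: (27/59) -> -(59/27)
  reduce: (5/27)
  reciprocity: (5/27) -> +(27/5)
  reduce: (2/5)
  pull out 2: (2/5) = -1  (since 5 mod 8 = 5)
  (1/5) = 1
Product of signs = 1
(145/349) = 1

1


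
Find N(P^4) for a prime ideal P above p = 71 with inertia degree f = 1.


N(P^a) = p^(a*f)
= 71^(4*1)
= 71^4
= 25411681

25411681


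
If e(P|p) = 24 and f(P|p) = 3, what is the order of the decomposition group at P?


|D_P| = e * f
= 24 * 3
= 72

72


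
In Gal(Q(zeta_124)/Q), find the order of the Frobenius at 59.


The Frobenius at p in Gal(Q(zeta_n)/Q) = (Z/nZ)* is the class of p, so its order is ord_124(59), the smallest k >= 1 with 59^k = 1 mod 124.
n = 124 = 2^2 * 31, phi(124) = 60; the order divides phi(n).
Divisors of 60: 1, 2, 3, 4, 5, 6, 10, 12, 15, 20, 30, 60
Repeated squaring mod 124: 59^1 = 59, 59^2 = 9, 59^4 = 81, 59^8 = 113, 59^16 = 121, 59^32 = 9
Test divisors in increasing order:
  k=1: 59^1 = 59 mod 124
  k=2: 59^2 = 9 mod 124
  k=3: 59^3 = 9 * 59 = 35 mod 124
  k=4: 59^4 = 81 mod 124
  k=5: 59^5 = 81 * 59 = 67 mod 124
  k=6: 59^6 = 81 * 9 = 109 mod 124
  k=10: 59^10 = 113 * 9 = 25 mod 124
  k=12: 59^12 = 113 * 81 = 101 mod 124
  k=15: 59^15 = 113 * 81 * 9 * 59 = 63 mod 124
  k=20: 59^20 = 121 * 81 = 5 mod 124
  k=30: 59^30 = 121 * 113 * 81 * 9 = 1 mod 124  <- first divisor giving 1
Order = 30

30


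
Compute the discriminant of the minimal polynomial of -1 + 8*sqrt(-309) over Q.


The element -1 + 8*sqrt(-309) has minimal polynomial:
x^2 + 2*x + 19777
Discriminant = (2)^2 - 4*(19777)
= 4 - 79108
= -79104

-79104


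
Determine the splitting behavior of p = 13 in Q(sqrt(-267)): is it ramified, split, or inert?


K = Q(sqrt(-267)). Since d mod 4 = 1, disc(K) = -267.
Check p | disc: -267 mod 13 = 6.
p does not divide disc. Compute Legendre symbol (d/p):
6^((13-1)/2) mod 13 = -1
(d/p) = -1, so p is inert: (p) stays prime with e=1, f=2, g=1.
Therefore p is inert.

inert


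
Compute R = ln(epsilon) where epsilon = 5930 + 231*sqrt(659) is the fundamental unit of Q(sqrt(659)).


epsilon = 5930 + 231*sqrt(659)
= 11859.9999
R = ln(11859.9999)
= 9.3809

9.3809


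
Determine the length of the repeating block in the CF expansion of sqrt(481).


Run the CF algorithm for sqrt(481).
a_0 = floor(sqrt(481)) = 21; set m_0=0, q_0=1.
Recurrence: m' = q*a - m,  q' = (d - m'^2)/q,  a' = floor((a_0 + m')/q').
  step 1: m=21, q=40, a=1
  step 2: m=19, q=3, a=13
  step 3: m=20, q=27, a=1
  step 4: m=7, q=16, a=1
  step 5: m=9, q=25, a=1
  step 6: m=16, q=9, a=4
  step 7: m=20, q=9, a=4
  step 8: m=16, q=25, a=1
  step 9: m=9, q=16, a=1
  step 10: m=7, q=27, a=1
  step 11: m=20, q=3, a=13
  step 12: m=19, q=40, a=1
  step 13: m=21, q=1, a=42
a_13 = 2*a_0 = 42, so the period closes here.
sqrt(481) = [21; 1, 13, 1, 1, 1, 4, 4, 1, 1, 1, 13, 1, 42]
Period length = 13

13


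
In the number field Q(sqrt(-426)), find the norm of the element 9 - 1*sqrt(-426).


N(a + b*sqrt(d)) = a^2 - d*b^2
= (9)^2 - (-426)*(-1)^2
= 81 + 426
= 507

507


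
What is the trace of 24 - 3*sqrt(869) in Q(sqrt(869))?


Tr(a + b*sqrt(d)) = (a + b*sqrt(d)) + (a - b*sqrt(d)) = 2a
= 2 * (24)
= 48

48


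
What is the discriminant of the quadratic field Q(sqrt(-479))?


For K = Q(sqrt(d)) with d squarefree: disc(K) = d if d = 1 mod 4, and disc(K) = 4d if d = 2 or 3 mod 4.
Here d = -479, and d mod 4 = 1.
d = 1 mod 4 (O_K = Z[(1+sqrt(d))/2]), so disc(K) = d = -479

-479


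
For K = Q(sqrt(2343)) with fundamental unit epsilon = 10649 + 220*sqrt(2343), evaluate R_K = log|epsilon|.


epsilon = 10649 + 220*sqrt(2343)
= 21298.0000
R = ln(21298.0000)
= 9.9664

9.9664


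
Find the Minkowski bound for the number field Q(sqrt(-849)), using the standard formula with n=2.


d = -849, d mod 4 = 3, so disc(K) = 4d = -3396; |disc(K)| = 3396
Imaginary quadratic field, so n = 2, s = r2 = 1, r1 = 0
M = (n!/n^n) * (4/pi)^s * sqrt(|disc(K)|) = (2!/2^2) * (4/pi)^1 * sqrt(3396)
= 0.5 * 1.273240 * 58.275209
= 37.0992

37.0992


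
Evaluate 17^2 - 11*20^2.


x^2 - d*y^2
= 17^2 - 11*20^2
= 289 - 4400
= -4111

-4111


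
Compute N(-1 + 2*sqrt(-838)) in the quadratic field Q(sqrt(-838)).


N(a + b*sqrt(d)) = a^2 - d*b^2
= (-1)^2 - (-838)*(2)^2
= 1 + 3352
= 3353

3353


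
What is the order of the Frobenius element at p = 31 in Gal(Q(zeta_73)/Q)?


The Frobenius at p in Gal(Q(zeta_n)/Q) = (Z/nZ)* is the class of p, so its order is ord_73(31), the smallest k >= 1 with 31^k = 1 mod 73.
n = 73 = 73, phi(73) = 72; the order divides phi(n).
Divisors of 72: 1, 2, 3, 4, 6, 8, 9, 12, 18, 24, 36, 72
Repeated squaring mod 73: 31^1 = 31, 31^2 = 12, 31^4 = 71, 31^8 = 4, 31^16 = 16, 31^32 = 37, 31^64 = 55
Test divisors in increasing order:
  k=1: 31^1 = 31 mod 73
  k=2: 31^2 = 12 mod 73
  k=3: 31^3 = 12 * 31 = 7 mod 73
  k=4: 31^4 = 71 mod 73
  k=6: 31^6 = 71 * 12 = 49 mod 73
  k=8: 31^8 = 4 mod 73
  k=9: 31^9 = 4 * 31 = 51 mod 73
  k=12: 31^12 = 4 * 71 = 65 mod 73
  k=18: 31^18 = 16 * 12 = 46 mod 73
  k=24: 31^24 = 16 * 4 = 64 mod 73
  k=36: 31^36 = 37 * 71 = 72 mod 73
  k=72: 31^72 = 55 * 4 = 1 mod 73  <- first divisor giving 1
Order = 72

72


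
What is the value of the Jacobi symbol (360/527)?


Compute (360/527) via quadratic reciprocity:
  pull out 2: (2/527) = +1  (since 527 mod 8 = 7)
  pull out 2: (2/527) = +1  (since 527 mod 8 = 7)
  pull out 2: (2/527) = +1  (since 527 mod 8 = 7)
  reciprocity: (45/527) -> +(527/45)
  reduce: (32/45)
  pull out 2: (2/45) = -1  (since 45 mod 8 = 5)
  pull out 2: (2/45) = -1  (since 45 mod 8 = 5)
  pull out 2: (2/45) = -1  (since 45 mod 8 = 5)
  pull out 2: (2/45) = -1  (since 45 mod 8 = 5)
  pull out 2: (2/45) = -1  (since 45 mod 8 = 5)
  (1/45) = 1
Product of signs = -1

-1


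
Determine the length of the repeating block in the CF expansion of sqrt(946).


Run the CF algorithm for sqrt(946).
a_0 = floor(sqrt(946)) = 30; set m_0=0, q_0=1.
Recurrence: m' = q*a - m,  q' = (d - m'^2)/q,  a' = floor((a_0 + m')/q').
  step 1: m=30, q=46, a=1
  step 2: m=16, q=15, a=3
  step 3: m=29, q=7, a=8
  step 4: m=27, q=31, a=1
  step 5: m=4, q=30, a=1
  step 6: m=26, q=9, a=6
  step 7: m=28, q=18, a=3
  step 8: m=26, q=15, a=3
  step 9: m=19, q=39, a=1
  step 10: m=20, q=14, a=3
  step 11: m=22, q=33, a=1
  step 12: m=11, q=25, a=1
  step 13: m=14, q=30, a=1
  step 14: m=16, q=23, a=2
  step 15: m=30, q=2, a=30
  step 16: m=30, q=23, a=2
  step 17: m=16, q=30, a=1
  step 18: m=14, q=25, a=1
  step 19: m=11, q=33, a=1
  step 20: m=22, q=14, a=3
  step 21: m=20, q=39, a=1
  step 22: m=19, q=15, a=3
  step 23: m=26, q=18, a=3
  step 24: m=28, q=9, a=6
  step 25: m=26, q=30, a=1
  step 26: m=4, q=31, a=1
  step 27: m=27, q=7, a=8
  step 28: m=29, q=15, a=3
  step 29: m=16, q=46, a=1
  step 30: m=30, q=1, a=60
a_30 = 2*a_0 = 60, so the period closes here.
sqrt(946) = [30; 1, 3, 8, 1, 1, 6, 3, 3, 1, 3, 1, 1, 1, 2, 30, 2, 1, 1, 1, 3, 1, 3, 3, 6, 1, 1, 8, 3, 1, 60]
Period length = 30

30


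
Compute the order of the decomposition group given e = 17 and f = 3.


|D_P| = e * f
= 17 * 3
= 51

51


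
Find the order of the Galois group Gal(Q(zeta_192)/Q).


|Gal(Q(zeta_192)/Q)| = phi(192)
= 64

64


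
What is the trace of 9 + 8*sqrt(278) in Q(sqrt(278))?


Tr(a + b*sqrt(d)) = (a + b*sqrt(d)) + (a - b*sqrt(d)) = 2a
= 2 * (9)
= 18

18


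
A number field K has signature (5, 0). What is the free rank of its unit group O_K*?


By Dirichlet's unit theorem:
rank = r1 + r2 - 1
= 5 + 0 - 1
= 4

4


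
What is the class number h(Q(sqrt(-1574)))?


K = Q(sqrt(-1574)). d mod 4 = 2, so D = disc(K) = 4d = -6296
h(K) equals the number of primitive reduced positive-definite forms (a, b, c) = a*x^2 + b*x*y + c*y^2 with b^2 - 4ac = D,
where reduced means |b| <= a <= c, with b >= 0 whenever |b| = a or a = c, and primitive means gcd(a, b, c) = 1.
Reduced forces 3a^2 <= |D| = 6296, so 1 <= a <= 45; b must have the parity of D, and c = (b^2 - D)/(4a) must be an integer >= a.
Enumerate a = 1..45, b in [-a, a]:
  a=1: (1, 0, 1574)  [1]
  a=2: (2, 0, 787)  [1]
  a=3: (3, -2, 525), (3, 2, 525)  [2]
  a=4: none
  a=5: (5, -2, 315), (5, 2, 315)  [2]
  a=6: (6, -4, 263), (6, 4, 263)  [2]
  a=7: (7, -2, 225), (7, 2, 225)  [2]
  a=8: none
  a=9: (9, -2, 175), (9, 2, 175)  [2]
  a=10: (10, -8, 159), (10, 8, 159)  [2]
  a=11..12: none
  a=13: (13, -10, 123), (13, 10, 123)  [2]
  a=14: (14, -12, 115), (14, 12, 115)  [2]
  a=15: (15, -8, 106), (15, -2, 105), (15, 2, 105), (15, 8, 106)  [4]
  a=16..17: none
  a=18: (18, -16, 91), (18, 16, 91)  [2]
  a=19..20: none
  a=21: (21, -16, 78), (21, -2, 75), (21, 2, 75), (21, 16, 78)  [4]
  a=22: none
  a=23: (23, -12, 70), (23, 12, 70)  [2]
  a=24: none
  a=25: (25, -2, 63), (25, 2, 63)  [2]
  a=26: (26, -16, 63), (26, 16, 63)  [2]
  a=27: (27, -20, 62), (27, 20, 62)  [2]
  a=28..29: none
  a=30: (30, -28, 59), (30, -8, 53), (30, 8, 53), (30, 28, 59)  [4]
  a=31: (31, -20, 54), (31, 20, 54)  [2]
  a=32..34: none
  a=35: (35, -12, 46), (35, -2, 45), (35, 2, 45), (35, 12, 46)  [4]
  a=36..38: none
  a=39: (39, -16, 42), (39, -10, 41), (39, 10, 41), (39, 16, 42)  [4]
  a=40..41: none
  a=42: (42, -40, 47), (42, 40, 47)  [2]
  a=43: (43, -38, 45), (43, 38, 45)  [2]
  a=44..45: none
Total reduced forms: 1 + 1 + 2 + 2 + 2 + 2 + 2 + 2 + 2 + 2 + 4 + 2 + 4 + 2 + 2 + 2 + 2 + 4 + 2 + 4 + 4 + 2 + 2 = 54
h = 54

54


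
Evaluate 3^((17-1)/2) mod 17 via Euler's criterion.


p = 17 is prime and the exponent is (p-1)/2 = 8, so by Euler's criterion 3^8 = (3/17) = +1 or -1 mod 17.
Compute by square-and-multiply:
  8 = 8 (binary 1000)
  Repeated squaring mod 17: 3^1 = 3, 3^2 = 9, 3^4 = 13, 3^8 = 16
  3^8 = 16 mod 17
Result 16 = p - 1 = -1 mod 17: 3 is a quadratic non-residue mod 17. As a residue in [0, p-1] the value is 16.
3^8 mod 17 = 16

16


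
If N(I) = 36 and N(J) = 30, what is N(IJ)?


N(IJ) = N(I) * N(J)
= 36 * 30
= 1080

1080


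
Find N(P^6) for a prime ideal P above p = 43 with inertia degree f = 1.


N(P^a) = p^(a*f)
= 43^(6*1)
= 43^6
= 6321363049

6321363049


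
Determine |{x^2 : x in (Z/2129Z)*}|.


For prime p, the number of non-zero quadratic residues is (p-1)/2.
= (2129-1)/2
= 1064

1064


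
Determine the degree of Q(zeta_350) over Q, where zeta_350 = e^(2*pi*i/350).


The degree equals Euler's totient phi(350).
350 = 2 * 5^2 * 7
phi(350) = 120

120


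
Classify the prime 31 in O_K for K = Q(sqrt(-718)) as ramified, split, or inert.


K = Q(sqrt(-718)). Since d mod 4 = 2, disc(K) = -2872.
Check p | disc: -2872 mod 31 = 11.
p does not divide disc. Compute Legendre symbol (d/p):
26^((31-1)/2) mod 31 = -1
(d/p) = -1, so p is inert: (p) stays prime with e=1, f=2, g=1.
Therefore p is inert.

inert


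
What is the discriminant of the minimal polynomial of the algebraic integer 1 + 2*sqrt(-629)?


The element 1 + 2*sqrt(-629) has minimal polynomial:
x^2 - 2*x + 2517
Discriminant = (-2)^2 - 4*(2517)
= 4 - 10068
= -10064

-10064


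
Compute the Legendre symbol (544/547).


p = 547 is prime, so compute (544/547) with the reciprocity algorithm (Jacobi-symbol steps: pull out 2s via (2/n), flip via reciprocity, reduce):
  pull out 2: (2/547) = -1  (since 547 mod 8 = 3)
  pull out 2: (2/547) = -1  (since 547 mod 8 = 3)
  pull out 2: (2/547) = -1  (since 547 mod 8 = 3)
  pull out 2: (2/547) = -1  (since 547 mod 8 = 3)
  pull out 2: (2/547) = -1  (since 547 mod 8 = 3)
  reciprocity: (17/547) -> +(547/17)
  reduce: (3/17)
  reciprocity: (3/17) -> +(17/3)
  reduce: (2/3)
  pull out 2: (2/3) = -1  (since 3 mod 8 = 3)
  (1/3) = 1
Product of signs = 1
(544/547) = 1

1


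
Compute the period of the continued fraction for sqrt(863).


Run the CF algorithm for sqrt(863).
a_0 = floor(sqrt(863)) = 29; set m_0=0, q_0=1.
Recurrence: m' = q*a - m,  q' = (d - m'^2)/q,  a' = floor((a_0 + m')/q').
  step 1: m=29, q=22, a=2
  step 2: m=15, q=29, a=1
  step 3: m=14, q=23, a=1
  step 4: m=9, q=34, a=1
  step 5: m=25, q=7, a=7
  step 6: m=24, q=41, a=1
  step 7: m=17, q=14, a=3
  step 8: m=25, q=17, a=3
  step 9: m=26, q=11, a=5
  step 10: m=29, q=2, a=29
  step 11: m=29, q=11, a=5
  step 12: m=26, q=17, a=3
  step 13: m=25, q=14, a=3
  step 14: m=17, q=41, a=1
  step 15: m=24, q=7, a=7
  step 16: m=25, q=34, a=1
  step 17: m=9, q=23, a=1
  step 18: m=14, q=29, a=1
  step 19: m=15, q=22, a=2
  step 20: m=29, q=1, a=58
a_20 = 2*a_0 = 58, so the period closes here.
sqrt(863) = [29; 2, 1, 1, 1, 7, 1, 3, 3, 5, 29, 5, 3, 3, 1, 7, 1, 1, 1, 2, 58]
Period length = 20

20


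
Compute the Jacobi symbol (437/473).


Compute (437/473) via quadratic reciprocity:
  reciprocity: (437/473) -> +(473/437)
  reduce: (36/437)
  pull out 2: (2/437) = -1  (since 437 mod 8 = 5)
  pull out 2: (2/437) = -1  (since 437 mod 8 = 5)
  reciprocity: (9/437) -> +(437/9)
  reduce: (5/9)
  reciprocity: (5/9) -> +(9/5)
  reduce: (4/5)
  pull out 2: (2/5) = -1  (since 5 mod 8 = 5)
  pull out 2: (2/5) = -1  (since 5 mod 8 = 5)
  (1/5) = 1
Product of signs = 1

1


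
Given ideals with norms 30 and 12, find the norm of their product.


N(IJ) = N(I) * N(J)
= 30 * 12
= 360

360


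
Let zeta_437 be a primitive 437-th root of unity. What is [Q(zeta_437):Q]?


The degree equals Euler's totient phi(437).
437 = 19 * 23
phi(437) = 396

396


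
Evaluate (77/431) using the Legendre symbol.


p = 431 is prime, so compute (77/431) with the reciprocity algorithm (Jacobi-symbol steps: pull out 2s via (2/n), flip via reciprocity, reduce):
  reciprocity: (77/431) -> +(431/77)
  reduce: (46/77)
  pull out 2: (2/77) = -1  (since 77 mod 8 = 5)
  reciprocity: (23/77) -> +(77/23)
  reduce: (8/23)
  pull out 2: (2/23) = +1  (since 23 mod 8 = 7)
  pull out 2: (2/23) = +1  (since 23 mod 8 = 7)
  pull out 2: (2/23) = +1  (since 23 mod 8 = 7)
  (1/23) = 1
Product of signs = -1
(77/431) = -1

-1


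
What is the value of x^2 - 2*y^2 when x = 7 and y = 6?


x^2 - d*y^2
= 7^2 - 2*6^2
= 49 - 72
= -23

-23


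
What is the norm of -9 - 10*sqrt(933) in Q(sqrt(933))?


N(a + b*sqrt(d)) = a^2 - d*b^2
= (-9)^2 - (933)*(-10)^2
= 81 - 93300
= -93219

-93219


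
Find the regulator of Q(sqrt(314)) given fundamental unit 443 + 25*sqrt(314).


epsilon = 443 + 25*sqrt(314)
= 886.0011
R = ln(886.0011)
= 6.7867

6.7867


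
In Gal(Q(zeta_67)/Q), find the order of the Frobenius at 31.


The Frobenius at p in Gal(Q(zeta_n)/Q) = (Z/nZ)* is the class of p, so its order is ord_67(31), the smallest k >= 1 with 31^k = 1 mod 67.
n = 67 = 67, phi(67) = 66; the order divides phi(n).
Divisors of 66: 1, 2, 3, 6, 11, 22, 33, 66
Repeated squaring mod 67: 31^1 = 31, 31^2 = 23, 31^4 = 60, 31^8 = 49, 31^16 = 56, 31^32 = 54, 31^64 = 35
Test divisors in increasing order:
  k=1: 31^1 = 31 mod 67
  k=2: 31^2 = 23 mod 67
  k=3: 31^3 = 23 * 31 = 43 mod 67
  k=6: 31^6 = 60 * 23 = 40 mod 67
  k=11: 31^11 = 49 * 23 * 31 = 30 mod 67
  k=22: 31^22 = 56 * 60 * 23 = 29 mod 67
  k=33: 31^33 = 54 * 31 = 66 mod 67
  k=66: 31^66 = 35 * 23 = 1 mod 67  <- first divisor giving 1
Order = 66

66


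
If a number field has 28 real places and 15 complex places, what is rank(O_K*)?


By Dirichlet's unit theorem:
rank = r1 + r2 - 1
= 28 + 15 - 1
= 42

42


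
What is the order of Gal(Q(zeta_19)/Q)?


|Gal(Q(zeta_19)/Q)| = phi(19)
= 18

18


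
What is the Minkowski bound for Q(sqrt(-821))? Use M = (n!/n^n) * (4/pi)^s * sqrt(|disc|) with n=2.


d = -821, d mod 4 = 3, so disc(K) = 4d = -3284; |disc(K)| = 3284
Imaginary quadratic field, so n = 2, s = r2 = 1, r1 = 0
M = (n!/n^n) * (4/pi)^s * sqrt(|disc(K)|) = (2!/2^2) * (4/pi)^1 * sqrt(3284)
= 0.5 * 1.273240 * 57.306195
= 36.4823

36.4823


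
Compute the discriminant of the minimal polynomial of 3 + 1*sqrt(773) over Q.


The element 3 + 1*sqrt(773) has minimal polynomial:
x^2 - 6*x - 764
Discriminant = (-6)^2 - 4*(-764)
= 36 + 3056
= 3092

3092


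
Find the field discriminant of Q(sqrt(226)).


For K = Q(sqrt(d)) with d squarefree: disc(K) = d if d = 1 mod 4, and disc(K) = 4d if d = 2 or 3 mod 4.
Here d = 226, and d mod 4 = 2.
d = 2 mod 4, not 1 (O_K = Z[sqrt(d)]), so disc(K) = 4d = 4 * (226) = 904

904


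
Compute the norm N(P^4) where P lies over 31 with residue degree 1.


N(P^a) = p^(a*f)
= 31^(4*1)
= 31^4
= 923521

923521


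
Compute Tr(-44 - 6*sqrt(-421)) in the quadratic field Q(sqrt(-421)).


Tr(a + b*sqrt(d)) = (a + b*sqrt(d)) + (a - b*sqrt(d)) = 2a
= 2 * (-44)
= -88

-88


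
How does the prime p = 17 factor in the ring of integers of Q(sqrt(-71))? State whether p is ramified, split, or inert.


K = Q(sqrt(-71)). Since d mod 4 = 1, disc(K) = -71.
Check p | disc: -71 mod 17 = 14.
p does not divide disc. Compute Legendre symbol (d/p):
14^((17-1)/2) mod 17 = -1
(d/p) = -1, so p is inert: (p) stays prime with e=1, f=2, g=1.
Therefore p is inert.

inert


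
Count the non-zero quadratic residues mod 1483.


For prime p, the number of non-zero quadratic residues is (p-1)/2.
= (1483-1)/2
= 741

741


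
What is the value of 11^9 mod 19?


p = 19 is prime and the exponent is (p-1)/2 = 9, so by Euler's criterion 11^9 = (11/19) = +1 or -1 mod 19.
Compute by square-and-multiply:
  9 = 8 + 1 (binary 1001)
  Repeated squaring mod 19: 11^1 = 11, 11^2 = 7, 11^4 = 11, 11^8 = 7
  11^9 = 11^8 * 11^1 = 7 * 11 mod 19
    7 * 11 = 77 = 1 mod 19
  11^9 = 1 mod 19
Result 1: 11 is a quadratic residue mod 19.
11^9 mod 19 = 1

1


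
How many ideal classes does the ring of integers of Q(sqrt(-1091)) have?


K = Q(sqrt(-1091)). d mod 4 = 1, so D = disc(K) = d = -1091
h(K) equals the number of primitive reduced positive-definite forms (a, b, c) = a*x^2 + b*x*y + c*y^2 with b^2 - 4ac = D,
where reduced means |b| <= a <= c, with b >= 0 whenever |b| = a or a = c, and primitive means gcd(a, b, c) = 1.
Reduced forces 3a^2 <= |D| = 1091, so 1 <= a <= 19; b must have the parity of D, and c = (b^2 - D)/(4a) must be an integer >= a.
Enumerate a = 1..19, b in [-a, a]:
  a=1: (1, 1, 273)  [1]
  a=2: none
  a=3: (3, -1, 91), (3, 1, 91)  [2]
  a=4: none
  a=5: (5, -3, 55), (5, 3, 55)  [2]
  a=6: none
  a=7: (7, -1, 39), (7, 1, 39)  [2]
  a=8: none
  a=9: (9, -5, 31), (9, 5, 31)  [2]
  a=10: none
  a=11: (11, -3, 25), (11, 3, 25)  [2]
  a=12: none
  a=13: (13, -1, 21), (13, 1, 21)  [2]
  a=14: none
  a=15: (15, -13, 21), (15, -7, 19), (15, 7, 19), (15, 13, 21)  [4]
  a=16..19: none
Total reduced forms: 1 + 2 + 2 + 2 + 2 + 2 + 2 + 4 = 17
h = 17

17


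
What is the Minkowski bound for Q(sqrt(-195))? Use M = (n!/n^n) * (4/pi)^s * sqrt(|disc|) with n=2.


d = -195, d mod 4 = 1, so disc(K) = d = -195; |disc(K)| = 195
Imaginary quadratic field, so n = 2, s = r2 = 1, r1 = 0
M = (n!/n^n) * (4/pi)^s * sqrt(|disc(K)|) = (2!/2^2) * (4/pi)^1 * sqrt(195)
= 0.5 * 1.273240 * 13.964240
= 8.8899

8.8899


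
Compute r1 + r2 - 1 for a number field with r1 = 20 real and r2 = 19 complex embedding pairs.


By Dirichlet's unit theorem:
rank = r1 + r2 - 1
= 20 + 19 - 1
= 38

38


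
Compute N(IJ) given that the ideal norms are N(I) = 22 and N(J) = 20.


N(IJ) = N(I) * N(J)
= 22 * 20
= 440

440


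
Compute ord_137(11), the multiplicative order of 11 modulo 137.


We want ord_137(11), the smallest k >= 1 with 11^k = 1 mod 137.
n = 137 = 137, phi(137) = 136; the order divides phi(n).
Divisors of 136: 1, 2, 4, 8, 17, 34, 68, 136
Repeated squaring mod 137: 11^1 = 11, 11^2 = 121, 11^4 = 119, 11^8 = 50, 11^16 = 34, 11^32 = 60, 11^64 = 38, 11^128 = 74
Test divisors in increasing order:
  k=1: 11^1 = 11 mod 137
  k=2: 11^2 = 121 mod 137
  k=4: 11^4 = 119 mod 137
  k=8: 11^8 = 50 mod 137
  k=17: 11^17 = 34 * 11 = 100 mod 137
  k=34: 11^34 = 60 * 121 = 136 mod 137
  k=68: 11^68 = 38 * 119 = 1 mod 137  <- first divisor giving 1
Order = 68

68


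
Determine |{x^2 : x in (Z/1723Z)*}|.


For prime p, the number of non-zero quadratic residues is (p-1)/2.
= (1723-1)/2
= 861

861


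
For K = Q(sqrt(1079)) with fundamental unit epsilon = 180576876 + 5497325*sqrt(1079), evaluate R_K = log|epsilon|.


epsilon = 180576876 + 5497325*sqrt(1079)
= 3.6115e+08
R = ln(3.6115e+08)
= 19.7048

19.7048


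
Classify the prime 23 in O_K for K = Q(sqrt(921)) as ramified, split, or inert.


K = Q(sqrt(921)). Since d mod 4 = 1, disc(K) = 921.
Check p | disc: 921 mod 23 = 1.
p does not divide disc. Compute Legendre symbol (d/p):
1^((23-1)/2) mod 23 = 1
(d/p) = 1, so p splits: (p) = P*P' with e=1, f=1, g=2.
Therefore p is split.

split


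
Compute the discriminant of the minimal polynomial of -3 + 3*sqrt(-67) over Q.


The element -3 + 3*sqrt(-67) has minimal polynomial:
x^2 + 6*x + 612
Discriminant = (6)^2 - 4*(612)
= 36 - 2448
= -2412

-2412


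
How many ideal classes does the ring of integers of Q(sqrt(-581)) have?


K = Q(sqrt(-581)). d mod 4 = 3, so D = disc(K) = 4d = -2324
h(K) equals the number of primitive reduced positive-definite forms (a, b, c) = a*x^2 + b*x*y + c*y^2 with b^2 - 4ac = D,
where reduced means |b| <= a <= c, with b >= 0 whenever |b| = a or a = c, and primitive means gcd(a, b, c) = 1.
Reduced forces 3a^2 <= |D| = 2324, so 1 <= a <= 27; b must have the parity of D, and c = (b^2 - D)/(4a) must be an integer >= a.
Enumerate a = 1..27, b in [-a, a]:
  a=1: (1, 0, 581)  [1]
  a=2: (2, 2, 291)  [1]
  a=3: (3, -2, 194), (3, 2, 194)  [2]
  a=4: none
  a=5: (5, -4, 117), (5, 4, 117)  [2]
  a=6: (6, -2, 97), (6, 2, 97)  [2]
  a=7: (7, 0, 83)  [1]
  a=8: none
  a=9: (9, -4, 65), (9, 4, 65)  [2]
  a=10: (10, -6, 59), (10, 6, 59)  [2]
  a=11..12: none
  a=13: (13, -4, 45), (13, 4, 45)  [2]
  a=14: (14, 14, 45)  [1]
  a=15: (15, -14, 42), (15, -4, 39), (15, 4, 39), (15, 14, 42)  [4]
  a=16..17: none
  a=18: (18, -14, 35), (18, 14, 35)  [2]
  a=19..20: none
  a=21: (21, -14, 30), (21, 14, 30)  [2]
  a=22..24: none
  a=25: (25, -24, 29), (25, 24, 29)  [2]
  a=26: (26, -22, 27), (26, 22, 27)  [2]
  a=27: none
Total reduced forms: 1 + 1 + 2 + 2 + 2 + 1 + 2 + 2 + 2 + 1 + 4 + 2 + 2 + 2 + 2 = 28
h = 28

28
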